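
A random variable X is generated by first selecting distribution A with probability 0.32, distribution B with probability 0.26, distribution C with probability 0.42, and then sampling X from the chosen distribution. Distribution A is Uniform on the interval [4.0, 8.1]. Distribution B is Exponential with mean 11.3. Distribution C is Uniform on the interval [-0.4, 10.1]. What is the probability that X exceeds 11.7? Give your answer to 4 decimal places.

Conditional on each component, P(X > 11.7): A: 0; B: 0.355085; C: 0.
By total probability, P(X > 11.7) = 0.32·0 + 0.26·0.355085 + 0.42·0 = 0.0923221.

0.0923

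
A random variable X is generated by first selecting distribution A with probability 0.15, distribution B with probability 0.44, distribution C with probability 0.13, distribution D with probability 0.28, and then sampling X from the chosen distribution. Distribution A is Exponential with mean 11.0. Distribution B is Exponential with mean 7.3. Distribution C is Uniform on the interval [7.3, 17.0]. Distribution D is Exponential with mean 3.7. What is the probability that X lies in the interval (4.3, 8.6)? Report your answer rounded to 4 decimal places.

0.2191

Conditional on each component, P(4.3 < X < 8.6): A: 0.218868; B: 0.24699; C: 0.134021; D: 0.21496.
By total probability, P(4.3 < X < 8.6) = 0.15·0.218868 + 0.44·0.24699 + 0.13·0.134021 + 0.28·0.21496 = 0.219117.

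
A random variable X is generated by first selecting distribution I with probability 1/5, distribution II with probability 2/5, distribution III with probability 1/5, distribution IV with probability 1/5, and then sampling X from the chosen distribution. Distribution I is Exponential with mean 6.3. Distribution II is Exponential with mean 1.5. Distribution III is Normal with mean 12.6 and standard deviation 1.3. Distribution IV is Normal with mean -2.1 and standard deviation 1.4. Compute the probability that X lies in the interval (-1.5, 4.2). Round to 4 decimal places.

Conditional on each component, P(-1.5 < X < 4.2): I: 0.486583; II: 0.93919; III: 5.18219e-11; IV: 0.334114.
By total probability, P(-1.5 < X < 4.2) = 0.2·0.486583 + 0.4·0.93919 + 0.2·5.18219e-11 + 0.2·0.334114 = 0.539815.

0.5398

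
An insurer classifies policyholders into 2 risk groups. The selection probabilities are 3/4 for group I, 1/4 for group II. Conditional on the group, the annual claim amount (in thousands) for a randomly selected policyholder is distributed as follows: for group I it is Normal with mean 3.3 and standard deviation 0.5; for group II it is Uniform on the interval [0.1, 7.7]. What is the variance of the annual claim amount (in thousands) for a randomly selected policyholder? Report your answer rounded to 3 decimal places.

Per component, I: μ=3.3, E[X²]=11.14; II: μ=3.9, E[X²]=20.0233.
E[X] = 0.75·3.3 + 0.25·3.9 = 3.45.
E[X²] = 0.75·11.14 + 0.25·20.0233 = 13.3608.
Var(X) = E[X²] − (E[X])² = 13.3608 − 11.9025 = 1.45833.

1.458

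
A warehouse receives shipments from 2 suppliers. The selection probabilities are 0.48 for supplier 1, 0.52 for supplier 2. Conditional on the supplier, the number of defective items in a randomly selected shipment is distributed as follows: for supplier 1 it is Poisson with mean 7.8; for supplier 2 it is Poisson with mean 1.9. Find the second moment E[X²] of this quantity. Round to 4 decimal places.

35.8124

For each component E[X²] = Var + (mean)², giving 1: 68.64; 2: 5.51.
Overall E[X²] = 0.48·68.64 + 0.52·5.51 = 35.8124.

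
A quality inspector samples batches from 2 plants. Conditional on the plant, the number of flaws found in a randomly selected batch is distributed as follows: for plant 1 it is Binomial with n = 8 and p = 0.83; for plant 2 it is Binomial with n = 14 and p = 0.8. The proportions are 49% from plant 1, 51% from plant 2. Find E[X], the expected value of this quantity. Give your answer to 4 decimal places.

8.9656

Component means — 1: 6.64; 2: 11.2.
E[X] = 0.49·6.64 + 0.51·11.2 = 8.9656.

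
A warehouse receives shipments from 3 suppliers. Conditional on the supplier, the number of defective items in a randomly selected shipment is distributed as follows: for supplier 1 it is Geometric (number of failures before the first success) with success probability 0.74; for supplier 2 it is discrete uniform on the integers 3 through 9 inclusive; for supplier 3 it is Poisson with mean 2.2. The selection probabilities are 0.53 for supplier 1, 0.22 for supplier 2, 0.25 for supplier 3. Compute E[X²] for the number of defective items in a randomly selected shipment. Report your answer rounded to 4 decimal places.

For each component E[X²] = Var + (mean)², giving 1: 0.598247; 2: 40; 3: 7.04.
Overall E[X²] = 0.53·0.598247 + 0.22·40 + 0.25·7.04 = 10.8771.

10.8771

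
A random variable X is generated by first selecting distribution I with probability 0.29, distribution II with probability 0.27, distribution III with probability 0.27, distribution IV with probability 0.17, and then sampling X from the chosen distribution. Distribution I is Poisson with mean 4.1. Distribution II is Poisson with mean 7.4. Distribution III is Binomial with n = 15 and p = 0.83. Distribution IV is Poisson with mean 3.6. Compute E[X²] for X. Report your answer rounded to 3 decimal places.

68.084

For each component E[X²] = Var + (mean)², giving I: 20.91; II: 62.16; III: 157.119; IV: 16.56.
Overall E[X²] = 0.29·20.91 + 0.27·62.16 + 0.27·157.119 + 0.17·16.56 = 68.0844.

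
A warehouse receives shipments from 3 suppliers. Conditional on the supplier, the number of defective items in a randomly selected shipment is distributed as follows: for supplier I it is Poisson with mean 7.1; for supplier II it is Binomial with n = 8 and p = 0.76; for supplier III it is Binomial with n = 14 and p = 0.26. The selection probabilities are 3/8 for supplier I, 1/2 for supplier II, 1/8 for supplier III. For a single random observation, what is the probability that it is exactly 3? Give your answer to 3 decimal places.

0.057

Conditional on each supplier, P(X = 3): I: 0.049219; II: 0.0195742; III: 0.233115.
By total probability, P(X = 3) = 0.375·0.049219 + 0.5·0.0195742 + 0.125·0.233115 = 0.0573836.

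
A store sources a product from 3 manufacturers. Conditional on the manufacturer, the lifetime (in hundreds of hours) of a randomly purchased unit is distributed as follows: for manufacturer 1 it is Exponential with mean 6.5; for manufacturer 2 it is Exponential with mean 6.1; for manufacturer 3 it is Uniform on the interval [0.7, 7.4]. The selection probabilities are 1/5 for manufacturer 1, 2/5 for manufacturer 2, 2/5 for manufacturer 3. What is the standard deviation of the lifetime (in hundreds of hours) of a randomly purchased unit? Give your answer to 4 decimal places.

Per component, 1: μ=6.5, E[X²]=84.5; 2: μ=6.1, E[X²]=74.42; 3: μ=4.05, E[X²]=20.1433.
E[X] = 0.2·6.5 + 0.4·6.1 + 0.4·4.05 = 5.36.
E[X²] = 0.2·84.5 + 0.4·74.42 + 0.4·20.1433 = 54.7253.
Var(X) = E[X²] − (E[X])² = 54.7253 − 28.7296 = 25.9957.
SD(X) = √25.9957 = 5.0986.

5.0986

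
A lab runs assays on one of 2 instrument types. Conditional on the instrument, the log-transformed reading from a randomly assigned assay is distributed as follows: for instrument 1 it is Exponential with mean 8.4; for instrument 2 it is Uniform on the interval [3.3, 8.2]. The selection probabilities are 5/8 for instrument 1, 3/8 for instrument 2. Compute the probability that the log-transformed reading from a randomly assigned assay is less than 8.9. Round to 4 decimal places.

0.7834

Conditional on each instrument, P(X < 8.9): 1: 0.653379; 2: 1.
By total probability, P(X < 8.9) = 0.625·0.653379 + 0.375·1 = 0.783362.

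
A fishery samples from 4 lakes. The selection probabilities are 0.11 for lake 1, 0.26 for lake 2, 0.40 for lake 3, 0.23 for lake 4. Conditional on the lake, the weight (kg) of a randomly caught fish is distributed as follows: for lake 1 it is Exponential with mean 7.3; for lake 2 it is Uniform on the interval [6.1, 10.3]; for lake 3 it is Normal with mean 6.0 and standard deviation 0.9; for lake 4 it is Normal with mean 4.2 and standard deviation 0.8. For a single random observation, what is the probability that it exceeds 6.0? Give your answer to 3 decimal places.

Conditional on each lake, P(X > 6.0): 1: 0.439588; 2: 1; 3: 0.5; 4: 0.0122245.
By total probability, P(X > 6.0) = 0.11·0.439588 + 0.26·1 + 0.4·0.5 + 0.23·0.0122245 = 0.511166.

0.511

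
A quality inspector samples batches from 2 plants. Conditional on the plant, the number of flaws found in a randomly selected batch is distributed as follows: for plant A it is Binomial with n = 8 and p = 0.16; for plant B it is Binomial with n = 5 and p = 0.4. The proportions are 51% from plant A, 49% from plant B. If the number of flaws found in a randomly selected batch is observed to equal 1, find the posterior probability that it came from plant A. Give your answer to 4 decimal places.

0.6027

Likelihoods P(X=1 | ·): A: 0.377716; B: 0.2592.
Posterior ∝ prior × likelihood. Numerator for A: 0.51·0.377716 = 0.192635.
Normalizing constant: 0.51·0.377716 + 0.49·0.2592 = 0.319643.
P(A | observation) = 0.192635 / 0.319643 = 0.602657.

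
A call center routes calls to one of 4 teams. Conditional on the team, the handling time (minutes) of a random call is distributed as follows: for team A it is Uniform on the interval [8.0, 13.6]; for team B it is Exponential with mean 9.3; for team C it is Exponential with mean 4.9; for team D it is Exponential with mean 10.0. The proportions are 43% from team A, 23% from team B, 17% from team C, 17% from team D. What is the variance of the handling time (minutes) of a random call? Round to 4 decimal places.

46.4399

Per component, A: μ=10.8, E[X²]=119.253; B: μ=9.3, E[X²]=172.98; C: μ=4.9, E[X²]=48.02; D: μ=10, E[X²]=200.
E[X] = 0.43·10.8 + 0.23·9.3 + 0.17·4.9 + 0.17·10 = 9.316.
E[X²] = 0.43·119.253 + 0.23·172.98 + 0.17·48.02 + 0.17·200 = 133.228.
Var(X) = E[X²] − (E[X])² = 133.228 − 86.7879 = 46.4399.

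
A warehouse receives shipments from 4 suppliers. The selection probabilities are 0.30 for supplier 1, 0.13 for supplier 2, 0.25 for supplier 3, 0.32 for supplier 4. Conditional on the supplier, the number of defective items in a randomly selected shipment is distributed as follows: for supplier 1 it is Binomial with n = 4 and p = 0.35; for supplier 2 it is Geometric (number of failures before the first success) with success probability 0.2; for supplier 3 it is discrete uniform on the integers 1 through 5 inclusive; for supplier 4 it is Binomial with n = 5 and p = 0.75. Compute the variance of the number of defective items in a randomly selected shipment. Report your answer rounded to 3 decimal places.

Per component, 1: μ=1.4, E[X²]=2.87; 2: μ=4, E[X²]=36; 3: μ=3, E[X²]=11; 4: μ=3.75, E[X²]=15.
E[X] = 0.3·1.4 + 0.13·4 + 0.25·3 + 0.32·3.75 = 2.89.
E[X²] = 0.3·2.87 + 0.13·36 + 0.25·11 + 0.32·15 = 13.091.
Var(X) = E[X²] − (E[X])² = 13.091 − 8.3521 = 4.7389.

4.739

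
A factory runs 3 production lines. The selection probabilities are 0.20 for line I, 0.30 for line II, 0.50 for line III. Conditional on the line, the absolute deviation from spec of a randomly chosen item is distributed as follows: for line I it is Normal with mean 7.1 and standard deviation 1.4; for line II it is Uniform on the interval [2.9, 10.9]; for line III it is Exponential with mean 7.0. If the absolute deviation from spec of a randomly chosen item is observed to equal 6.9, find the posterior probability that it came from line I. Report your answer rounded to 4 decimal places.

Likelihoods f(6.9 | ·): I: 0.282066; II: 0.125; III: 0.0533104.
Posterior ∝ prior × likelihood. Numerator for I: 0.2·0.282066 = 0.0564132.
Normalizing constant: 0.2·0.282066 + 0.3·0.125 + 0.5·0.0533104 = 0.120568.
P(I | observation) = 0.0564132 / 0.120568 = 0.467894.

0.4679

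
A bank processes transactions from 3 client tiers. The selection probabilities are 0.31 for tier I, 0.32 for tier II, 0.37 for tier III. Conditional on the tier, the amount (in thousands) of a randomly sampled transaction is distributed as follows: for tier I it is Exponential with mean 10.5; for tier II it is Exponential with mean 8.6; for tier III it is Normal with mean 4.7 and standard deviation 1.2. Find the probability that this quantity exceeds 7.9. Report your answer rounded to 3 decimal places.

0.275

Conditional on each tier, P(X > 7.9): I: 0.471243; II: 0.399076; III: 0.00383038.
By total probability, P(X > 7.9) = 0.31·0.471243 + 0.32·0.399076 + 0.37·0.00383038 = 0.275207.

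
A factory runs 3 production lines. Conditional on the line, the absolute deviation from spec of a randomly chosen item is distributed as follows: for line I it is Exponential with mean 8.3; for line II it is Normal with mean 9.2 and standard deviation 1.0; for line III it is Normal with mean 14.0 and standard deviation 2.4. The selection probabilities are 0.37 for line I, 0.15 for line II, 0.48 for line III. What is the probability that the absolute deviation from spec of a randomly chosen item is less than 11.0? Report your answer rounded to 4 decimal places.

0.4670

Conditional on each line, P(X < 11.0): I: 0.734277; II: 0.96407; III: 0.10565.
By total probability, P(X < 11.0) = 0.37·0.734277 + 0.15·0.96407 + 0.48·0.10565 = 0.467005.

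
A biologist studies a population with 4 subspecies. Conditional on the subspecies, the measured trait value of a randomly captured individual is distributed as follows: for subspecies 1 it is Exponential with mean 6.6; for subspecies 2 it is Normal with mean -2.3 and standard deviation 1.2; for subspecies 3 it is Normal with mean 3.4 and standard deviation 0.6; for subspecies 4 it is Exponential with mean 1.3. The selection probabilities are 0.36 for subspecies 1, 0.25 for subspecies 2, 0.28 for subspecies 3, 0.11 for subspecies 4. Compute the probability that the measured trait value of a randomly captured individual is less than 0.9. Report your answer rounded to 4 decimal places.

Conditional on each subspecies, P(X < 0.9): 1: 0.127475; 2: 0.99617; 3: 1.54543e-05; 4: 0.49958.
By total probability, P(X < 0.9) = 0.36·0.127475 + 0.25·0.99617 + 0.28·1.54543e-05 + 0.11·0.49958 = 0.349891.

0.3499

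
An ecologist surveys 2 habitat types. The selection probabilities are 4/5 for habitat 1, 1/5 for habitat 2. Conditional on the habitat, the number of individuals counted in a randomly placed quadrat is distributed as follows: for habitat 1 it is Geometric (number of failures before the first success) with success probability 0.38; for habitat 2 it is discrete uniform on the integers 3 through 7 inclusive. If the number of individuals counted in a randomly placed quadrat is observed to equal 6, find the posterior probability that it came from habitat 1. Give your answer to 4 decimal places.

Likelihoods P(X=6 | ·): 1: 0.0215841; 2: 0.2.
Posterior ∝ prior × likelihood. Numerator for 1: 0.8·0.0215841 = 0.0172673.
Normalizing constant: 0.8·0.0215841 + 0.2·0.2 = 0.0572673.
P(1 | observation) = 0.0172673 / 0.0572673 = 0.301521.

0.3015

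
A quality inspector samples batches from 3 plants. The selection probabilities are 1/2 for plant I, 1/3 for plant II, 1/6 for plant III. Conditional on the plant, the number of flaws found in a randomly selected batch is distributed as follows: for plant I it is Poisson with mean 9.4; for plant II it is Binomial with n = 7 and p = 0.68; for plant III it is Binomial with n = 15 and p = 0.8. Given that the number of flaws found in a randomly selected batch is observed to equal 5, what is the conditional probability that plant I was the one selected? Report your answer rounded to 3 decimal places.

0.195

Likelihoods P(X=5 | ·): I: 0.0505929; II: 0.312654; III: 0.000100764.
Posterior ∝ prior × likelihood. Numerator for I: 0.5·0.0505929 = 0.0252965.
Normalizing constant: 0.5·0.0505929 + 0.333333·0.312654 + 0.166667·0.000100764 = 0.129531.
P(I | observation) = 0.0252965 / 0.129531 = 0.195292.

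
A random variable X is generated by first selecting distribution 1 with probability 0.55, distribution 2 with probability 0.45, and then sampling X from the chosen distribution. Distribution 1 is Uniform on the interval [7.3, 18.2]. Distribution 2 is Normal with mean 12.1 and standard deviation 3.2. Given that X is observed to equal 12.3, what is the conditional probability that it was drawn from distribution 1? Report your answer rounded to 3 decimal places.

Likelihoods f(12.3 | ·): 1: 0.0917431; 2: 0.124426.
Posterior ∝ prior × likelihood. Numerator for 1: 0.55·0.0917431 = 0.0504587.
Normalizing constant: 0.55·0.0917431 + 0.45·0.124426 = 0.106451.
P(1 | observation) = 0.0504587 / 0.106451 = 0.474011.

0.474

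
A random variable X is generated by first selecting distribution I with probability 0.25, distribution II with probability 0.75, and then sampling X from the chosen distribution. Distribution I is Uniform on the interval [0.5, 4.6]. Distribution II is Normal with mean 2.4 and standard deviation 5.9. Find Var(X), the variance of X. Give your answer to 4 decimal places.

26.4619

Per component, I: μ=2.55, E[X²]=7.90333; II: μ=2.4, E[X²]=40.57.
E[X] = 0.25·2.55 + 0.75·2.4 = 2.4375.
E[X²] = 0.25·7.90333 + 0.75·40.57 = 32.4033.
Var(X) = E[X²] − (E[X])² = 32.4033 − 5.94141 = 26.4619.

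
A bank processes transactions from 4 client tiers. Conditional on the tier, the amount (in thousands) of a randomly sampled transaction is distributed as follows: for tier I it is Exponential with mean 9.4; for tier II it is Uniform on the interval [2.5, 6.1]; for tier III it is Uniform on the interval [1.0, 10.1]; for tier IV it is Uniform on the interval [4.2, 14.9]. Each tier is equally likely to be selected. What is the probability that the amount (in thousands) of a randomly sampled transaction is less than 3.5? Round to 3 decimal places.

0.216

Conditional on each tier, P(X < 3.5): I: 0.31088; II: 0.277778; III: 0.274725; IV: 0.
By total probability, P(X < 3.5) = 0.25·0.31088 + 0.25·0.277778 + 0.25·0.274725 + 0.25·0 = 0.215846.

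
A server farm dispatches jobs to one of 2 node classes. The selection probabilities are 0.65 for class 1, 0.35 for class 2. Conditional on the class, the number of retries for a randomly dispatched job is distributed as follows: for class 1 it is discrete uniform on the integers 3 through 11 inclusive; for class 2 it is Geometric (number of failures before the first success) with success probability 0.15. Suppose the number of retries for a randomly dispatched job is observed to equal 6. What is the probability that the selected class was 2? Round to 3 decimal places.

Likelihoods P(X=6 | ·): 1: 0.111111; 2: 0.0565724.
Posterior ∝ prior × likelihood. Numerator for 2: 0.35·0.0565724 = 0.0198003.
Normalizing constant: 0.65·0.111111 + 0.35·0.0565724 = 0.0920226.
P(2 | observation) = 0.0198003 / 0.0920226 = 0.215168.

0.215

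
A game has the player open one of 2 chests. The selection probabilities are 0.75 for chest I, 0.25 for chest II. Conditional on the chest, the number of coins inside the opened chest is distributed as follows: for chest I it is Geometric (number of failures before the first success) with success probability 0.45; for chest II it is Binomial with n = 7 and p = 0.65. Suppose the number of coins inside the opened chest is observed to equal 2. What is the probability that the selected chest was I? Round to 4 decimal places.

0.8976

Likelihoods P(X=2 | ·): I: 0.136125; II: 0.0466.
Posterior ∝ prior × likelihood. Numerator for I: 0.75·0.136125 = 0.102094.
Normalizing constant: 0.75·0.136125 + 0.25·0.0466 = 0.113744.
P(I | observation) = 0.102094 / 0.113744 = 0.897577.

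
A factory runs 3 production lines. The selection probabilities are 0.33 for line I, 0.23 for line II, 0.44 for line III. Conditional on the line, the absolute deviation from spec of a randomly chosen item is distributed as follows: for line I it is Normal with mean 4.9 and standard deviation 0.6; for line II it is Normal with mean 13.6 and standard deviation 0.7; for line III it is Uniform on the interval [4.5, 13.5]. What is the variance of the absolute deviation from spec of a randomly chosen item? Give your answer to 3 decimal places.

13.529

Per component, I: μ=4.9, E[X²]=24.37; II: μ=13.6, E[X²]=185.45; III: μ=9, E[X²]=87.75.
E[X] = 0.33·4.9 + 0.23·13.6 + 0.44·9 = 8.705.
E[X²] = 0.33·24.37 + 0.23·185.45 + 0.44·87.75 = 89.3056.
Var(X) = E[X²] − (E[X])² = 89.3056 − 75.777 = 13.5286.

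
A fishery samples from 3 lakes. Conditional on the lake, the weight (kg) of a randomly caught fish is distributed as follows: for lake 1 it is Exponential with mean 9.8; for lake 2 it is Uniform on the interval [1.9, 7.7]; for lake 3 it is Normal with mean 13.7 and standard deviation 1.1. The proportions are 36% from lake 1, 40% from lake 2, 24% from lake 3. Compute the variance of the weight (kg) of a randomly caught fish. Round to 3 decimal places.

Per component, 1: μ=9.8, E[X²]=192.08; 2: μ=4.8, E[X²]=25.8433; 3: μ=13.7, E[X²]=188.9.
E[X] = 0.36·9.8 + 0.4·4.8 + 0.24·13.7 = 8.736.
E[X²] = 0.36·192.08 + 0.4·25.8433 + 0.24·188.9 = 124.822.
Var(X) = E[X²] − (E[X])² = 124.822 − 76.3177 = 48.5044.

48.504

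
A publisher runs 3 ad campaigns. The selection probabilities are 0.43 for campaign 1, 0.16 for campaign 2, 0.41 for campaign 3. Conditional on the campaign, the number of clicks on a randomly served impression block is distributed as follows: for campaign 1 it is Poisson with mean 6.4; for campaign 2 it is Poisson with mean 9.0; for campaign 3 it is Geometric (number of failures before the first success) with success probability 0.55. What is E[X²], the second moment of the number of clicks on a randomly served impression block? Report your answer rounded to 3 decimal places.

35.649

For each component E[X²] = Var + (mean)², giving 1: 47.36; 2: 90; 3: 2.15702.
Overall E[X²] = 0.43·47.36 + 0.16·90 + 0.41·2.15702 = 35.6492.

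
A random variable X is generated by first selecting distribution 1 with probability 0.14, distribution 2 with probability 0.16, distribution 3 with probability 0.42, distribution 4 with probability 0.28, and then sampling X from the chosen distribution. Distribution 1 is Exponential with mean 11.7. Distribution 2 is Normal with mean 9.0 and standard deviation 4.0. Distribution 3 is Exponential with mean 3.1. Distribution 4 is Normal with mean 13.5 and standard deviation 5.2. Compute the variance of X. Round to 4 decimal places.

Per component, 1: μ=11.7, E[X²]=273.78; 2: μ=9, E[X²]=97; 3: μ=3.1, E[X²]=19.22; 4: μ=13.5, E[X²]=209.29.
E[X] = 0.14·11.7 + 0.16·9 + 0.42·3.1 + 0.28·13.5 = 8.16.
E[X²] = 0.14·273.78 + 0.16·97 + 0.42·19.22 + 0.28·209.29 = 120.523.
Var(X) = E[X²] − (E[X])² = 120.523 − 66.5856 = 53.9372.

53.9372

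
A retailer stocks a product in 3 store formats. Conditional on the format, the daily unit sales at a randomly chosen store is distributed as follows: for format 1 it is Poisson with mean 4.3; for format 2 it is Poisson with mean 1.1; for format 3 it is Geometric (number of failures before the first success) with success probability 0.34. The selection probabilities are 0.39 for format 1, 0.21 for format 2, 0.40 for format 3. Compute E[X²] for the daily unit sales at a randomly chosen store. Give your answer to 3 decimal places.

For each component E[X²] = Var + (mean)², giving 1: 22.79; 2: 2.31; 3: 9.47751.
Overall E[X²] = 0.39·22.79 + 0.21·2.31 + 0.4·9.47751 = 13.1642.

13.164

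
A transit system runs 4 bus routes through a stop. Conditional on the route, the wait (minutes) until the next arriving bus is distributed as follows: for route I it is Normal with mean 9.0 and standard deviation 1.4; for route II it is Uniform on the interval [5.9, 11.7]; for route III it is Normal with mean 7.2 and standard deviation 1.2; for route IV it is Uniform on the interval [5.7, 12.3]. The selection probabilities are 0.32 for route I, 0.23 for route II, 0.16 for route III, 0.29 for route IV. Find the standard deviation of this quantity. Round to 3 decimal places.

Per component, I: μ=9, E[X²]=82.96; II: μ=8.8, E[X²]=80.2433; III: μ=7.2, E[X²]=53.28; IV: μ=9, E[X²]=84.63.
E[X] = 0.32·9 + 0.23·8.8 + 0.16·7.2 + 0.29·9 = 8.666.
E[X²] = 0.32·82.96 + 0.23·80.2433 + 0.16·53.28 + 0.29·84.63 = 78.0707.
Var(X) = E[X²] − (E[X])² = 78.0707 − 75.0996 = 2.97111.
SD(X) = √2.97111 = 1.72369.

1.724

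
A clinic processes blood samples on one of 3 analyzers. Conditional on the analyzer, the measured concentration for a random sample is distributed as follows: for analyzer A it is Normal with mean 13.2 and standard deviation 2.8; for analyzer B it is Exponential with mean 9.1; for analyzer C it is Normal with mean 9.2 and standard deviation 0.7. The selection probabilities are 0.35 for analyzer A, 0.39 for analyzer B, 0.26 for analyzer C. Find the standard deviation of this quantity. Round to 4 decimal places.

6.2385

Per component, A: μ=13.2, E[X²]=182.08; B: μ=9.1, E[X²]=165.62; C: μ=9.2, E[X²]=85.13.
E[X] = 0.35·13.2 + 0.39·9.1 + 0.26·9.2 = 10.561.
E[X²] = 0.35·182.08 + 0.39·165.62 + 0.26·85.13 = 150.454.
Var(X) = E[X²] − (E[X])² = 150.454 − 111.535 = 38.9189.
SD(X) = √38.9189 = 6.2385.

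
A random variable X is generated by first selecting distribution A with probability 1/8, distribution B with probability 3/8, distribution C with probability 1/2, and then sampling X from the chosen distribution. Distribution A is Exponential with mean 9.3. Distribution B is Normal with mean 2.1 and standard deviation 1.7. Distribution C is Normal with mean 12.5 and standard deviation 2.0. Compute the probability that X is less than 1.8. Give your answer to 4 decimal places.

0.1832

Conditional on each component, P(X < 1.8): A: 0.17597; B: 0.429962; C: 4.39771e-08.
By total probability, P(X < 1.8) = 0.125·0.17597 + 0.375·0.429962 + 0.5·4.39771e-08 = 0.183232.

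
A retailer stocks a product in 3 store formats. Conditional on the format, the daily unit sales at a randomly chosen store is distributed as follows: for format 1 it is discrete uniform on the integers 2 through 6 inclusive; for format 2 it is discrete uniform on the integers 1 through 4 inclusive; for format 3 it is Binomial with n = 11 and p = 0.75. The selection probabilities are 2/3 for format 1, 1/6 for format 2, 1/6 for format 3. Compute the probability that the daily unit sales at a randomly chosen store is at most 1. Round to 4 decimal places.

Conditional on each format, P(X ≤ 1): 1: 0; 2: 0.25; 3: 8.10623e-06.
By total probability, P(X ≤ 1) = 0.666667·0 + 0.166667·0.25 + 0.166667·8.10623e-06 = 0.041668.

0.0417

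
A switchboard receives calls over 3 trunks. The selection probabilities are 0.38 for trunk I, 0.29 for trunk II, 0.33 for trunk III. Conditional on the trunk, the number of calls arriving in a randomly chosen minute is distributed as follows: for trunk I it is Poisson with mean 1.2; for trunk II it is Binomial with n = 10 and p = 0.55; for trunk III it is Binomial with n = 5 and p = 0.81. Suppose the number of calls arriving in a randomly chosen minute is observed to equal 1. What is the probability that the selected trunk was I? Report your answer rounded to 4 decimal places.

0.9790

Likelihoods P(X=1 | ·): I: 0.361433; II: 0.00416174; III: 0.005278.
Posterior ∝ prior × likelihood. Numerator for I: 0.38·0.361433 = 0.137345.
Normalizing constant: 0.38·0.361433 + 0.29·0.00416174 + 0.33·0.005278 = 0.140293.
P(I | observation) = 0.137345 / 0.140293 = 0.978982.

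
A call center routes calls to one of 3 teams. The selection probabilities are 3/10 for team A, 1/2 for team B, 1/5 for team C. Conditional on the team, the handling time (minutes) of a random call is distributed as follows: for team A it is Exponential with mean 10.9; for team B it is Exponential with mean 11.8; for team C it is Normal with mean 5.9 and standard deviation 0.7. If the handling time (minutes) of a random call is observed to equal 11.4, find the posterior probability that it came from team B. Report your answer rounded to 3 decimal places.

Likelihoods f(11.4 | ·): A: 0.0322372; B: 0.0322512; C: 2.24024e-14.
Posterior ∝ prior × likelihood. Numerator for B: 0.5·0.0322512 = 0.0161256.
Normalizing constant: 0.3·0.0322372 + 0.5·0.0322512 + 0.2·2.24024e-14 = 0.0257967.
P(B | observation) = 0.0161256 / 0.0257967 = 0.625102.

0.625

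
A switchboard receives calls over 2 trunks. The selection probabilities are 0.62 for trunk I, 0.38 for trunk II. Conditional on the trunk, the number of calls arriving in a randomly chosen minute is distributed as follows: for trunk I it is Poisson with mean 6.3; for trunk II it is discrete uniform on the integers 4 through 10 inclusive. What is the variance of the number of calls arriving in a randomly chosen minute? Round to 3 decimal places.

5.541

Per component, I: μ=6.3, E[X²]=45.99; II: μ=7, E[X²]=53.
E[X] = 0.62·6.3 + 0.38·7 = 6.566.
E[X²] = 0.62·45.99 + 0.38·53 = 48.6538.
Var(X) = E[X²] − (E[X])² = 48.6538 − 43.1124 = 5.54144.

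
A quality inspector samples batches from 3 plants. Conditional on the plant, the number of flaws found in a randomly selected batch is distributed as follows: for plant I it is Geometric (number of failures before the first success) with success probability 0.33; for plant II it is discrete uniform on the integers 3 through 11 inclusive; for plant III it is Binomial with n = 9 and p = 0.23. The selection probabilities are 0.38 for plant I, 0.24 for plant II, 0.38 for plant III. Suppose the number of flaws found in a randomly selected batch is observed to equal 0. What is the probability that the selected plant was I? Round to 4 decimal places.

0.7762

Likelihoods P(X=0 | ·): I: 0.33; II: 0; III: 0.0951517.
Posterior ∝ prior × likelihood. Numerator for I: 0.38·0.33 = 0.1254.
Normalizing constant: 0.38·0.33 + 0.24·0 + 0.38·0.0951517 = 0.161558.
P(I | observation) = 0.1254 / 0.161558 = 0.776194.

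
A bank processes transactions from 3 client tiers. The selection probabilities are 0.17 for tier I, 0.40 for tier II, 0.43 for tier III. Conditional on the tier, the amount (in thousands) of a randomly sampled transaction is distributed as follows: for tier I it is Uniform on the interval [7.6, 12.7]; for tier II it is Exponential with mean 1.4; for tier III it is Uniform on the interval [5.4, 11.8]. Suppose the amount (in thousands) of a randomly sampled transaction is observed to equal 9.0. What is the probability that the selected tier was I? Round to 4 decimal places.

0.3301

Likelihoods f(9.0 | ·): I: 0.196078; II: 0.0011534; III: 0.15625.
Posterior ∝ prior × likelihood. Numerator for I: 0.17·0.196078 = 0.0333333.
Normalizing constant: 0.17·0.196078 + 0.4·0.0011534 + 0.43·0.15625 = 0.100982.
P(I | observation) = 0.0333333 / 0.100982 = 0.330091.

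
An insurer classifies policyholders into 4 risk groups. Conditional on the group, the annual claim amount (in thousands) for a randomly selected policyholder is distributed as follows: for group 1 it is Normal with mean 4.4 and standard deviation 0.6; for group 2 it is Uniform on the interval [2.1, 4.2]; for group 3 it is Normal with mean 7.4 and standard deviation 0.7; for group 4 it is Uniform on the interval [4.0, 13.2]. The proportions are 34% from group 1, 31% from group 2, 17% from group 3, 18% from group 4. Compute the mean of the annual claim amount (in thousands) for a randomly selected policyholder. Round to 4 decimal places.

Component means — 1: 4.4; 2: 3.15; 3: 7.4; 4: 8.6.
E[X] = 0.34·4.4 + 0.31·3.15 + 0.17·7.4 + 0.18·8.6 = 5.2785.

5.2785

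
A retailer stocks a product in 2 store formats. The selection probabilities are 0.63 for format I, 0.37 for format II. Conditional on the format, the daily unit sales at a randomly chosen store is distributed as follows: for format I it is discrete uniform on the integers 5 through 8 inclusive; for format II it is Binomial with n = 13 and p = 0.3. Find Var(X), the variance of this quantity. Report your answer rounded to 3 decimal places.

3.373

Per component, I: μ=6.5, E[X²]=43.5; II: μ=3.9, E[X²]=17.94.
E[X] = 0.63·6.5 + 0.37·3.9 = 5.538.
E[X²] = 0.63·43.5 + 0.37·17.94 = 34.0428.
Var(X) = E[X²] − (E[X])² = 34.0428 − 30.6694 = 3.37336.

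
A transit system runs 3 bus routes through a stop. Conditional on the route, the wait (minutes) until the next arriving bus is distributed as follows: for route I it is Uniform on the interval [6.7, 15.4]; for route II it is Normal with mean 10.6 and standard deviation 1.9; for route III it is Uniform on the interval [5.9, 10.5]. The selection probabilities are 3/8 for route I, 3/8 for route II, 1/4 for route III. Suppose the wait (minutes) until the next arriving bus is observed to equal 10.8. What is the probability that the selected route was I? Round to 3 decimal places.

Likelihoods f(10.8 | ·): I: 0.114943; II: 0.20881; III: 0.
Posterior ∝ prior × likelihood. Numerator for I: 0.375·0.114943 = 0.0431034.
Normalizing constant: 0.375·0.114943 + 0.375·0.20881 + 0.25·0 = 0.121407.
P(I | observation) = 0.0431034 / 0.121407 = 0.355033.

0.355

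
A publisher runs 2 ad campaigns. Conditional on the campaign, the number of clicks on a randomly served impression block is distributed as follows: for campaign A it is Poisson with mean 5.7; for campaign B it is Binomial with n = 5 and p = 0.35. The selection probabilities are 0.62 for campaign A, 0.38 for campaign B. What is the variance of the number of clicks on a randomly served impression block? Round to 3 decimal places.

7.642

Per component, A: μ=5.7, E[X²]=38.19; B: μ=1.75, E[X²]=4.2.
E[X] = 0.62·5.7 + 0.38·1.75 = 4.199.
E[X²] = 0.62·38.19 + 0.38·4.2 = 25.2738.
Var(X) = E[X²] − (E[X])² = 25.2738 − 17.6316 = 7.6422.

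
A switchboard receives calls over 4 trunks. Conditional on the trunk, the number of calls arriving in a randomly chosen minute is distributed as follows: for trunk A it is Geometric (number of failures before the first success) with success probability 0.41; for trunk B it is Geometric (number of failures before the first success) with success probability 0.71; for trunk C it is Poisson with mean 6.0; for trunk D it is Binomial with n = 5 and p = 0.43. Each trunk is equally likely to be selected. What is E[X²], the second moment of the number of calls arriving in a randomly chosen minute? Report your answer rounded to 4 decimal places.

For each component E[X²] = Var + (mean)², giving A: 5.58061; B: 0.742115; C: 42; D: 5.848.
Overall E[X²] = 0.25·5.58061 + 0.25·0.742115 + 0.25·42 + 0.25·5.848 = 13.5427.

13.5427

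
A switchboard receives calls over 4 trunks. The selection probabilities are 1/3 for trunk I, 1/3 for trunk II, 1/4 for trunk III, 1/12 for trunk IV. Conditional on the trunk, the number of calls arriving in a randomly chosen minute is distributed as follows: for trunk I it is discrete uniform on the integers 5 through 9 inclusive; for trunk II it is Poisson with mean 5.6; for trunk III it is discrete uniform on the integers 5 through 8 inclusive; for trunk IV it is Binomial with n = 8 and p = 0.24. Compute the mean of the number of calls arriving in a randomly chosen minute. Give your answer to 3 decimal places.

Component means — I: 7; II: 5.6; III: 6.5; IV: 1.92.
E[X] = 0.333333·7 + 0.333333·5.6 + 0.25·6.5 + 0.0833333·1.92 = 5.985.

5.985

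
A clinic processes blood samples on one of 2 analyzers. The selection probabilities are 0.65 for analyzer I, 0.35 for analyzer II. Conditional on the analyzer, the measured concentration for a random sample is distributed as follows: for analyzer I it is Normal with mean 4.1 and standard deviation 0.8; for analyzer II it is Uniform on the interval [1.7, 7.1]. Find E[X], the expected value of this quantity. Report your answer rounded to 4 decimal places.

Component means — I: 4.1; II: 4.4.
E[X] = 0.65·4.1 + 0.35·4.4 = 4.205.

4.2050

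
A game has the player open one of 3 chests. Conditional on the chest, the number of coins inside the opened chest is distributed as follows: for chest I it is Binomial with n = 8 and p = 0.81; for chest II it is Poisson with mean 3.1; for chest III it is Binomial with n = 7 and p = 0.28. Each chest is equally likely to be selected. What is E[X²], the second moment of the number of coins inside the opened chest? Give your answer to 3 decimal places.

For each component E[X²] = Var + (mean)², giving I: 43.2216; II: 12.71; III: 5.2528.
Overall E[X²] = 0.333333·43.2216 + 0.333333·12.71 + 0.333333·5.2528 = 20.3948.

20.395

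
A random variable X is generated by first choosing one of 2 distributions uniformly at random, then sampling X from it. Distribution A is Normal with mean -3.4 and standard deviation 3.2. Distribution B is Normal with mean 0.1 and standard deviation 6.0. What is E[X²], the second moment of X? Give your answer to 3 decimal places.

For each component E[X²] = Var + (mean)², giving A: 21.8; B: 36.01.
Overall E[X²] = 0.5·21.8 + 0.5·36.01 = 28.905.

28.905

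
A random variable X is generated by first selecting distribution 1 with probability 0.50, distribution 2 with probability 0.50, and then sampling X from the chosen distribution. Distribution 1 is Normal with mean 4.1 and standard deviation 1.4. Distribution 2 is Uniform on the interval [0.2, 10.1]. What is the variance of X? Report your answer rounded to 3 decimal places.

5.339

Per component, 1: μ=4.1, E[X²]=18.77; 2: μ=5.15, E[X²]=34.69.
E[X] = 0.5·4.1 + 0.5·5.15 = 4.625.
E[X²] = 0.5·18.77 + 0.5·34.69 = 26.73.
Var(X) = E[X²] − (E[X])² = 26.73 − 21.3906 = 5.33937.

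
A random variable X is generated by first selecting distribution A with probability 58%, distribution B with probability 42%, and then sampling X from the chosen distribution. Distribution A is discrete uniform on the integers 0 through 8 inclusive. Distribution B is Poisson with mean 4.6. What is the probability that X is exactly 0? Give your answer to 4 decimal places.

Conditional on each component, P(X = 0): A: 0.111111; B: 0.0100518.
By total probability, P(X = 0) = 0.58·0.111111 + 0.42·0.0100518 = 0.0686662.

0.0687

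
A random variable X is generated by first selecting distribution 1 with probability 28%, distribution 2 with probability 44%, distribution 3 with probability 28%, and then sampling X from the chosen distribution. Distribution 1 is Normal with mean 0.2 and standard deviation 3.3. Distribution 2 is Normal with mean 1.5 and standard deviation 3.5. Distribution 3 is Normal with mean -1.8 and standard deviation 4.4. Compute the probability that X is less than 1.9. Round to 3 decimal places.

0.659

Conditional on each component, P(X < 1.9): 1: 0.696776; 2: 0.545494; 3: 0.799801.
By total probability, P(X < 1.9) = 0.28·0.696776 + 0.44·0.545494 + 0.28·0.799801 = 0.659059.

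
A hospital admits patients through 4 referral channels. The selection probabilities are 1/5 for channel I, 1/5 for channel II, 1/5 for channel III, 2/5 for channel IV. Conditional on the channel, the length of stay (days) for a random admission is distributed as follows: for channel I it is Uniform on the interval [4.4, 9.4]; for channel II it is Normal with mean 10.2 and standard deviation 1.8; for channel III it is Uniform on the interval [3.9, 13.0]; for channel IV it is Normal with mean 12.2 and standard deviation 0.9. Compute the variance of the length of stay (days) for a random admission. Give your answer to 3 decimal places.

7.115

Per component, I: μ=6.9, E[X²]=49.6933; II: μ=10.2, E[X²]=107.28; III: μ=8.45, E[X²]=78.3033; IV: μ=12.2, E[X²]=149.65.
E[X] = 0.2·6.9 + 0.2·10.2 + 0.2·8.45 + 0.4·12.2 = 9.99.
E[X²] = 0.2·49.6933 + 0.2·107.28 + 0.2·78.3033 + 0.4·149.65 = 106.915.
Var(X) = E[X²] − (E[X])² = 106.915 − 99.8001 = 7.11523.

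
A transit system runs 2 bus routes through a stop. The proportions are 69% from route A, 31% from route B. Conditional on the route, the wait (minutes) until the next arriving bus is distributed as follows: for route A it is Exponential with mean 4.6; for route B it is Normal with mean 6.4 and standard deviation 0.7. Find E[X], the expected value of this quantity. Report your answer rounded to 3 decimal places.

5.158

Component means — A: 4.6; B: 6.4.
E[X] = 0.69·4.6 + 0.31·6.4 = 5.158.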